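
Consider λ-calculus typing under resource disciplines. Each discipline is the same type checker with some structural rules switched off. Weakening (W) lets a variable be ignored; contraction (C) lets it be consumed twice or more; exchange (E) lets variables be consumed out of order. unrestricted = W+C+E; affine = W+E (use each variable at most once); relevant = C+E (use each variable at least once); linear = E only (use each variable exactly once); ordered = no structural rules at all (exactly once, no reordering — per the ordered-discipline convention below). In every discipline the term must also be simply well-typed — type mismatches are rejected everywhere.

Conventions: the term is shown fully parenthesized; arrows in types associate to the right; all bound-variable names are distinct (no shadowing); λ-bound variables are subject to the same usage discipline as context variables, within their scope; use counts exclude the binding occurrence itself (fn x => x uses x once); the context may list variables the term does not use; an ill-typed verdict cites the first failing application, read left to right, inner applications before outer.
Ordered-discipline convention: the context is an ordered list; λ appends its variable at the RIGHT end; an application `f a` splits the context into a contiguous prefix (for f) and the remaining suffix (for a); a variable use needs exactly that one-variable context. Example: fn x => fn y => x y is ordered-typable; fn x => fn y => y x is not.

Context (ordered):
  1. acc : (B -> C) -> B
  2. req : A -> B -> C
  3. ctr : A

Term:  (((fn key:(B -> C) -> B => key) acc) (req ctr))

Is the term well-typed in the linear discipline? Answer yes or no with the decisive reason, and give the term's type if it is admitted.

yes — single use per variable (acc, req, ctr, key); term : B
counts: acc: 1×; req: 1×; ctr: 1×; key [bound]: 1×
order of uses: key, acc, req, ctr
typing: well-typed at B
per-discipline verdicts: ordered ✓, linear ✓, affine ✓, relevant ✓, unrestricted ✓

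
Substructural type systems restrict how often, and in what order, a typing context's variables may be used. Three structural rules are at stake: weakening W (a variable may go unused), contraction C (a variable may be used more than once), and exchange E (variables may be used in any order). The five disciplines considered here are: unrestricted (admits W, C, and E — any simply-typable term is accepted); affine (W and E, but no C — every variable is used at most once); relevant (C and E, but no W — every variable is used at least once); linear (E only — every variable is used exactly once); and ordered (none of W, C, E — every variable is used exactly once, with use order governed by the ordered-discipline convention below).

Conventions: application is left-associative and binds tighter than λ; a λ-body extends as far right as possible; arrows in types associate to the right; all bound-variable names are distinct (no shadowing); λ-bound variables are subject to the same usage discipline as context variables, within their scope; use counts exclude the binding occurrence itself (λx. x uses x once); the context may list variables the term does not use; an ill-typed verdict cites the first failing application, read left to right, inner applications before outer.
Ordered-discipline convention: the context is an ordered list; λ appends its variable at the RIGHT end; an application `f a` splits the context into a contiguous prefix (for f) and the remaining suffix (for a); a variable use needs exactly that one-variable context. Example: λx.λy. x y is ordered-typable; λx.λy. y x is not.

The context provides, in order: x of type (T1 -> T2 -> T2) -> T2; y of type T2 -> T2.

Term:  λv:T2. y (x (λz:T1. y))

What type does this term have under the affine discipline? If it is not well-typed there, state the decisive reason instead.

not well-typed under affine — repeated use of y ×2
variable uses: x: 1×, y: 2×, v (λ-bound): 0×, z (λ-bound): 0×
uses in reading order: y, x, y
typing: well-typed at T2 -> T2
summary: ordered ✗; linear ✗; affine ✗; relevant ✗; unrestricted ✓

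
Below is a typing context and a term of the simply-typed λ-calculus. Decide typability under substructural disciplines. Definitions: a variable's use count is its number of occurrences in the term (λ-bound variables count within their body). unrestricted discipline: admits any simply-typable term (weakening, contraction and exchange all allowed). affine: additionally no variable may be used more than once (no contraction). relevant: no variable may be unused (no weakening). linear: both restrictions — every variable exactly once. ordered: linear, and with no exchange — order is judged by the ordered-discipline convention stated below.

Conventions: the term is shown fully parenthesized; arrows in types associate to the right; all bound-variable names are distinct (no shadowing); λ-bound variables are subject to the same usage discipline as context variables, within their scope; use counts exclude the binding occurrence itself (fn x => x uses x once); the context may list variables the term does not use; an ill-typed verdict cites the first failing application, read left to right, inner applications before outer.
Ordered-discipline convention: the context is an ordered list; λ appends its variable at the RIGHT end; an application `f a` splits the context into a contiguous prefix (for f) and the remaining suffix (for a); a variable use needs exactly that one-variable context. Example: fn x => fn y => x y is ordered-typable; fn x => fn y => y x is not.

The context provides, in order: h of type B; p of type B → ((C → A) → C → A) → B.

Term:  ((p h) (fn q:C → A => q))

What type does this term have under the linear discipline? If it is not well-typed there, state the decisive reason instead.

term : B
use counts: h=1; p=1; q [bound]=1
left-to-right use order: p, h, q
typing: ✓ — B
all disciplines: ordered ✗; linear ✓; affine ✓; relevant ✓; unrestricted ✓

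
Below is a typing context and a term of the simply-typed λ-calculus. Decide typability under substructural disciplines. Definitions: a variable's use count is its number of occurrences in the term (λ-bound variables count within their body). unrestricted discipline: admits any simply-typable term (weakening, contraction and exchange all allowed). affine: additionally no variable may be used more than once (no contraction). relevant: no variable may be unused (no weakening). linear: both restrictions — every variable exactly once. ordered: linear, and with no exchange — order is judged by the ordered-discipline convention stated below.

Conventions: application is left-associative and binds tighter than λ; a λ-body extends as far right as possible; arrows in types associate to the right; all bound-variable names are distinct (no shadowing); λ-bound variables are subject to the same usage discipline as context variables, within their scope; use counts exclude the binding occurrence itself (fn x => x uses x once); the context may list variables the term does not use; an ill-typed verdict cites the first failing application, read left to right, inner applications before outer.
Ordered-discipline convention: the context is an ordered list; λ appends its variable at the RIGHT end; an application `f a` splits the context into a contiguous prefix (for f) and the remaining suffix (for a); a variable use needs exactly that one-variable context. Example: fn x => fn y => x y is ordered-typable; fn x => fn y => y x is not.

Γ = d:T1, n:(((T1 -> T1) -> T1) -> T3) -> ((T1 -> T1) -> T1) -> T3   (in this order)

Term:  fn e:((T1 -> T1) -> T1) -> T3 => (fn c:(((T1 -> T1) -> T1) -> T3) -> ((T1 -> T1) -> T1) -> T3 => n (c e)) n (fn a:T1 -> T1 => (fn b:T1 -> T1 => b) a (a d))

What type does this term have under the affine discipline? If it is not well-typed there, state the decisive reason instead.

not well-typed under affine — uses contraction: n ×2, a ×2
use counts: d ×1; n ×2; e (bound) ×1; c (bound) ×1; a (bound) ×2; b (bound) ×1
order of uses: n, c, e, n, b, a, a, d
typing: ✓ — (((T1 -> T1) -> T1) -> T3) -> T3
across the five disciplines: ordered ✗ | linear ✗ | affine ✗ | relevant ✓ | unrestricted ✓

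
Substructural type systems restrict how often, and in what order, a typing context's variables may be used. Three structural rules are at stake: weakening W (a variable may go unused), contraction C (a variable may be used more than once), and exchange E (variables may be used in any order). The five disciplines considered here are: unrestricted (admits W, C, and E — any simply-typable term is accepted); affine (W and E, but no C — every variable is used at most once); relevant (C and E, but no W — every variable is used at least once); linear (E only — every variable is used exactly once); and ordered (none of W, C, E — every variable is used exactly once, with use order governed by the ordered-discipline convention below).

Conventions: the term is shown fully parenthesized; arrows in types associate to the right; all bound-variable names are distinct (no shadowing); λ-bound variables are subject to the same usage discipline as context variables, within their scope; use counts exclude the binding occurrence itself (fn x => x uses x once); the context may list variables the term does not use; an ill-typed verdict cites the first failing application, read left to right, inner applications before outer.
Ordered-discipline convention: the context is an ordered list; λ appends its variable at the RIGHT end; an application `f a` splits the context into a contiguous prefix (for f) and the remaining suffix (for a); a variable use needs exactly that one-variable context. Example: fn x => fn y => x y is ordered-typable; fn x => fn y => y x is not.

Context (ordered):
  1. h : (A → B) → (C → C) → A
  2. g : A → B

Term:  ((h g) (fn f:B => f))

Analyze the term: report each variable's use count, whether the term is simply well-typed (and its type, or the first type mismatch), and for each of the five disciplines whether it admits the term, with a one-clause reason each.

usage: h: 1; g: 1; f [bound]: 1
use order (left to right): h, g, f
typing: ill-typed: a function awaiting C → C gets B → B
ordered: ✗ — fails simple typing
linear: ✗ — a type mismatch blocks all five
affine: ✗ — the type mismatch rejects it
relevant: ✗ — not simply typable
unrestricted: ✗ — fails simple typing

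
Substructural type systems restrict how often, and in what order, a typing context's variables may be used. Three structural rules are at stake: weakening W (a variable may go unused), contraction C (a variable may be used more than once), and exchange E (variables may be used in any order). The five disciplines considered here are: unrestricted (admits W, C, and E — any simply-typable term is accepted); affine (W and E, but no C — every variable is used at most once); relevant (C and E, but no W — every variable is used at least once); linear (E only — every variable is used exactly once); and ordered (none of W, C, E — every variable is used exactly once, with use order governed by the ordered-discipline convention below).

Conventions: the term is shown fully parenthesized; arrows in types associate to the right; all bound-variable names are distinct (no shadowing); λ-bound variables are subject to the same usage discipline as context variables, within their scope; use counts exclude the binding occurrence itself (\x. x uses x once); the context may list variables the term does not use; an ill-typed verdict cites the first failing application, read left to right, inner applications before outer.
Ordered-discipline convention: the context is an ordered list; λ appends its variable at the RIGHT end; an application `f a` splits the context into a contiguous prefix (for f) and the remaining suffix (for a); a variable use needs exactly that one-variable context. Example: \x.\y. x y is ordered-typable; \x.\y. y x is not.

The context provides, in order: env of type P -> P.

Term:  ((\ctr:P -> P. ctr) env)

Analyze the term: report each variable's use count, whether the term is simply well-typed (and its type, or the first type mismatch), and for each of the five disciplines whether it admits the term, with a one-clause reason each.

usage: env=1; ctr (bound)=1
order of uses: ctr, env
typing: well-typed — term : P -> P
ordered: ✓ — one use each (env, ctr); ordered split holds
linear: ✓ — exactly-once usage across env, ctr
affine: ✓ — no duplicate uses among env, ctr
relevant: ✓ — at least one use each (env, ctr)
unrestricted: ✓ — well-typed at P -> P; no restrictions here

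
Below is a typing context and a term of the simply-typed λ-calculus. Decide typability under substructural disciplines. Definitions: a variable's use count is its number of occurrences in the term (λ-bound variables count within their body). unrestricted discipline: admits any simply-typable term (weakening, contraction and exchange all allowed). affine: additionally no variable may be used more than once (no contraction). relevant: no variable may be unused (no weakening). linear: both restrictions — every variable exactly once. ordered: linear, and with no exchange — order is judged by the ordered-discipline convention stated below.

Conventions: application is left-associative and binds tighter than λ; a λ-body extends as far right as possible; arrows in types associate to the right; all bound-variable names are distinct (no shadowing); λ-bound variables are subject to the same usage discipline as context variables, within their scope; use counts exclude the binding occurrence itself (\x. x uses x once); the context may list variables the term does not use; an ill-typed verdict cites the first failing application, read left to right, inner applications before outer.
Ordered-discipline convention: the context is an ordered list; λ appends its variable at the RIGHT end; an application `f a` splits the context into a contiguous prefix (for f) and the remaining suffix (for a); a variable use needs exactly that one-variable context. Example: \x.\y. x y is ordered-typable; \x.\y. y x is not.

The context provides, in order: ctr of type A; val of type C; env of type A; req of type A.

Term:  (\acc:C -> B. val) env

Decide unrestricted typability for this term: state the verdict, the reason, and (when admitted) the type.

no — a type mismatch blocks all five
use counts: ctr ×0, val ×1, env ×1, req ×0, acc (bound) ×0
use order (left to right): val, env
typing: ill-typed: a function awaiting C -> B gets A
per-discipline verdicts: ordered ✗ · linear ✗ · affine ✗ · relevant ✗ · unrestricted ✗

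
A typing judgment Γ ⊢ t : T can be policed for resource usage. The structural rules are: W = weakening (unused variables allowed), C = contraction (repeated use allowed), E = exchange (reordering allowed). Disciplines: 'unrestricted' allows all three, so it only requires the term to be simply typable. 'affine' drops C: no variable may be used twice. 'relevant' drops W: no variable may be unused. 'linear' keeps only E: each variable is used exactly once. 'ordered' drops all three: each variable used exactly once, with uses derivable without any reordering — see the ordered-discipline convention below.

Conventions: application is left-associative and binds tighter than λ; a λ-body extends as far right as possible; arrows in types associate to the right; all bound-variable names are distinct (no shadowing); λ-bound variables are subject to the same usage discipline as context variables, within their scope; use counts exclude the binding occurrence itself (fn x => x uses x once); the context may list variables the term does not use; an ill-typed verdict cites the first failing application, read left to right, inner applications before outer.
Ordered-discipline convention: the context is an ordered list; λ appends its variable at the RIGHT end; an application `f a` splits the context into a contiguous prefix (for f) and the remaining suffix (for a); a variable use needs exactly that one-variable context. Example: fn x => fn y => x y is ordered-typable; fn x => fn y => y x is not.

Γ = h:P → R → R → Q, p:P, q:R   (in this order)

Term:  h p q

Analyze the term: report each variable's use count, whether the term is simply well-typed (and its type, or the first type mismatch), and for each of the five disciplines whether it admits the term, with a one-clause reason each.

usage: h: 1×, p: 1×, q: 1×
uses in reading order: h, p, q
typing: well-typed — term : R → Q
ordered: ✓ — single-use (h, p, q), ordered derivation ok
linear: ✓ — h, p, q: one use apiece
affine: ✓ — none of h, p, q used more than once
relevant: ✓ — none of h, p, q goes unused
unrestricted: ✓ — typability at R → Q is all that's needed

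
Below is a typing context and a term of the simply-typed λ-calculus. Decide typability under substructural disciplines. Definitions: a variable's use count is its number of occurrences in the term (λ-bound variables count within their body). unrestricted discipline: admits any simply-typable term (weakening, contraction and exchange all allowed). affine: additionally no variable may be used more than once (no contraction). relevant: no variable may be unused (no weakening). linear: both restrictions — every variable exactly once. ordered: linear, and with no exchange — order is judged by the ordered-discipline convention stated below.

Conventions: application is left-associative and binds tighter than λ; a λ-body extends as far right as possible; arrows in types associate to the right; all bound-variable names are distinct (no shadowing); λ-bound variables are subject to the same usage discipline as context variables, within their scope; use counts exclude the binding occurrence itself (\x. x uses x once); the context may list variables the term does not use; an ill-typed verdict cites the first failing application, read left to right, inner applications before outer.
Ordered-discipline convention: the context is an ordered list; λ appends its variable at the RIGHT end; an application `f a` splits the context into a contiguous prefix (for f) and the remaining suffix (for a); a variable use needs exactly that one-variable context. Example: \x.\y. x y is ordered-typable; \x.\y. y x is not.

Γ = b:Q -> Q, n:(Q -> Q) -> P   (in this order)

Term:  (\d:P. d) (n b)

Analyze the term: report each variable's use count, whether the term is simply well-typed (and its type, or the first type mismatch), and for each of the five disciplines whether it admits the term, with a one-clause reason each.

counts: b: 1; n: 1; d (bound): 1
left-to-right use order: d, n, b
typing: the term checks, with type P
ordered: ✗ — no contiguous prefix/suffix split fits d, n, b
linear: ✓ — b, n, d: one use apiece
affine: ✓ — none of b, n, d used more than once
relevant: ✓ — none of b, n, d goes unused
unrestricted: ✓ — simply typable at P; W, C, E all held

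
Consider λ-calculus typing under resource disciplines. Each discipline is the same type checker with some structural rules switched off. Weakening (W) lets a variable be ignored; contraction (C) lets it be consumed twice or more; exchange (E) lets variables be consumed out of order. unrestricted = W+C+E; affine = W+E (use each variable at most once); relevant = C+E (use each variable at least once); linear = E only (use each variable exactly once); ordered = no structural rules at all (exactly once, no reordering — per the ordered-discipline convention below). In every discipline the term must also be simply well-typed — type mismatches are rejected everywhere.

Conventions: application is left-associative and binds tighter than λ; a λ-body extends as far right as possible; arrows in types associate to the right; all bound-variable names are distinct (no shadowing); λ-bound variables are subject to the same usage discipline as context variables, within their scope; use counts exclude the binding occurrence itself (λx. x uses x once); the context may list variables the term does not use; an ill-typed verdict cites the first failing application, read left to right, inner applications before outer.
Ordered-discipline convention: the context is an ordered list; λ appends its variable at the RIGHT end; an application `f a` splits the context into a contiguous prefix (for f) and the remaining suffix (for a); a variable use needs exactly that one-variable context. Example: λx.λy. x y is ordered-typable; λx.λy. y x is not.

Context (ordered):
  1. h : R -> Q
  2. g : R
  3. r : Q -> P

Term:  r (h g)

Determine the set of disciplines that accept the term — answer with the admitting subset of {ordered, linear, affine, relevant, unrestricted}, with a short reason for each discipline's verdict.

admitted in: linear, affine, relevant, unrestricted
counts: h: 1; g: 1; r: 1
uses in reading order: r, h, g
typing: well-typed at P
ordered: ✗, no ordered split (uses run r, h, g)
linear: ✓, h, g, r: one use apiece
affine: ✓, none of h, g, r used more than once
relevant: ✓, at least one use each (h, g, r)
unrestricted: ✓, type-checks (P) and nothing is barred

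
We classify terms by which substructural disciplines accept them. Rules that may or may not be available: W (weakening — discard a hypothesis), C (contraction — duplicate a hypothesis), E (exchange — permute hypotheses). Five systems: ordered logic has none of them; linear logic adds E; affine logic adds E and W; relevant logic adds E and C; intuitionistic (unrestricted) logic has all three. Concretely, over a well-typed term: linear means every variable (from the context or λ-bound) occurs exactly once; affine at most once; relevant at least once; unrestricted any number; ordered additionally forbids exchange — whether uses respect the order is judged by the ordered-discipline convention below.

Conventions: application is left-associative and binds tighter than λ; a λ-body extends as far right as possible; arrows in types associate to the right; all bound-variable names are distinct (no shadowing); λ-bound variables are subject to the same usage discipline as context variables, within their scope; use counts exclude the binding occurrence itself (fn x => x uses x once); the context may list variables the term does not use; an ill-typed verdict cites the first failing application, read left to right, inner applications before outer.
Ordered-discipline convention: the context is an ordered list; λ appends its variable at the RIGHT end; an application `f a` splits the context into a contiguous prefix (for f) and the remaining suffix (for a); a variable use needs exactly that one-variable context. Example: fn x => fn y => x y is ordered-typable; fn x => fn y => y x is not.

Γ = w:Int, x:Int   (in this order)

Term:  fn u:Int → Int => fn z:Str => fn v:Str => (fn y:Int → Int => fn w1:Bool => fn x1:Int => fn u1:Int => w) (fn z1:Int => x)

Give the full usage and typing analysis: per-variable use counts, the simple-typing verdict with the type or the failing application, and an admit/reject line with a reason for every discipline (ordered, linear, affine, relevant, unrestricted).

counts: w: 1×; x: 1×; u [bound]: 0×; z [bound]: 0×; v [bound]: 0×; y [bound]: 0×; w1 [bound]: 0×; x1 [bound]: 0×; u1 [bound]: 0×; z1 [bound]: 0×
left-to-right use order: w, x
typing: ✓ — (Int → Int) → Str → Str → Bool → Int → Int → Int
ordered ✗ (u, z, v, y, w1, x1, u1, z1 never used (weakening))
linear ✗ (u, z, v, y, w1, x1, u1, z1 never used (weakening))
affine ✓ (none of w, x, u, z, v, y, w1, x1, u1, z1 used more than once)
relevant ✗ (u, z, v, y, w1, x1, u1, z1 never used (weakening))
unrestricted ✓ (well-typed at (Int → Int) → Str → Str → Bool → Int → Int → Int; no restrictions here)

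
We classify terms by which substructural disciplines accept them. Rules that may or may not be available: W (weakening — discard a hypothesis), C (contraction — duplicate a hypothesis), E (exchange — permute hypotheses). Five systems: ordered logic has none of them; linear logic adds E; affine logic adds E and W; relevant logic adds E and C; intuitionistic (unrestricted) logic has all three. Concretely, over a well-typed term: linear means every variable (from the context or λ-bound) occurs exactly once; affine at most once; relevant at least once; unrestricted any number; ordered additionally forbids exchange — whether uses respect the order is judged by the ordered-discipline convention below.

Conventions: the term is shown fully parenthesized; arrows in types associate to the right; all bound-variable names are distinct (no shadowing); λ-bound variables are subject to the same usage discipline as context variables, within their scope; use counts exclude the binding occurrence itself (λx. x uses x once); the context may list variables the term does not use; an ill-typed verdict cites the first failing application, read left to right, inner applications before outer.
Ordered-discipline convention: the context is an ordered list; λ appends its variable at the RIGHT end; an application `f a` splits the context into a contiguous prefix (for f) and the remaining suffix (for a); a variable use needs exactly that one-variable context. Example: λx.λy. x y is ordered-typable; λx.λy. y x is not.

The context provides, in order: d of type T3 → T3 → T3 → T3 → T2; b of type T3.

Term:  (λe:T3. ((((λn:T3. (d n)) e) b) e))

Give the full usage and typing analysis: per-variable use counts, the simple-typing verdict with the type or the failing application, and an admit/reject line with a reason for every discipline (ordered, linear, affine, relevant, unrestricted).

use counts: d=1; b=1; e [bound]=2; n [bound]=1
left-to-right use order: d, n, e, b, e
typing: well-typed — term : T3 → T3 → T2
ordered: ✗, needs contraction — e ×2
linear: ✗, needs contraction — e ×2
affine: ✗, needs contraction — e ×2
relevant: ✓, none of d, b, e, n goes unused
unrestricted: ✓, typability at T3 → T3 → T2 is all that's needed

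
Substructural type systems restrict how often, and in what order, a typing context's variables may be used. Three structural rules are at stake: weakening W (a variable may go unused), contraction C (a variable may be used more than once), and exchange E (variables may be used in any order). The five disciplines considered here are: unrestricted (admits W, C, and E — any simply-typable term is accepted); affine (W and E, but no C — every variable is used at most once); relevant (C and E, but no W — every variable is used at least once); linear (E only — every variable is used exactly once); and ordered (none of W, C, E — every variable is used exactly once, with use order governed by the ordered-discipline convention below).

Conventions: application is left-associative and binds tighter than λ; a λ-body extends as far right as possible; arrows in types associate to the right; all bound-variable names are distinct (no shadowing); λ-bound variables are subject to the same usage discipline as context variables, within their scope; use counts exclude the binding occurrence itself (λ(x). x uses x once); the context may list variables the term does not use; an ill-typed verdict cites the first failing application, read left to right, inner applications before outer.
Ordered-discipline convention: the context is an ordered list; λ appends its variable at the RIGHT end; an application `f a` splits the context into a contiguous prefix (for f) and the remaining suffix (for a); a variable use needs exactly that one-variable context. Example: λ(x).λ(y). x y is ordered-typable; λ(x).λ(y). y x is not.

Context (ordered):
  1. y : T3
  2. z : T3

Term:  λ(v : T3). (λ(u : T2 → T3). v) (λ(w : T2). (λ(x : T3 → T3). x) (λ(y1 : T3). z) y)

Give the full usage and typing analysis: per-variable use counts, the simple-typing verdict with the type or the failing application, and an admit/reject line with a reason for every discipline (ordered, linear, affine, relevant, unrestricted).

usage: y: 1×; z: 1×; v (bound): 1×; u (bound): 0×; w (bound): 0×; x (bound): 1×; y1 (bound): 0×
left-to-right use order: v, x, z, y
typing: well-typed at T3 → T3
ordered: ✗ — u, w, y1 left unused
linear: ✗ — u, w, y1 left unused
affine: ✓ — at most one use each (y, z, v, u, w, x, y1)
relevant: ✗ — u, w, y1 left unused
unrestricted: ✓ — type-checks (T3 → T3) and nothing is barred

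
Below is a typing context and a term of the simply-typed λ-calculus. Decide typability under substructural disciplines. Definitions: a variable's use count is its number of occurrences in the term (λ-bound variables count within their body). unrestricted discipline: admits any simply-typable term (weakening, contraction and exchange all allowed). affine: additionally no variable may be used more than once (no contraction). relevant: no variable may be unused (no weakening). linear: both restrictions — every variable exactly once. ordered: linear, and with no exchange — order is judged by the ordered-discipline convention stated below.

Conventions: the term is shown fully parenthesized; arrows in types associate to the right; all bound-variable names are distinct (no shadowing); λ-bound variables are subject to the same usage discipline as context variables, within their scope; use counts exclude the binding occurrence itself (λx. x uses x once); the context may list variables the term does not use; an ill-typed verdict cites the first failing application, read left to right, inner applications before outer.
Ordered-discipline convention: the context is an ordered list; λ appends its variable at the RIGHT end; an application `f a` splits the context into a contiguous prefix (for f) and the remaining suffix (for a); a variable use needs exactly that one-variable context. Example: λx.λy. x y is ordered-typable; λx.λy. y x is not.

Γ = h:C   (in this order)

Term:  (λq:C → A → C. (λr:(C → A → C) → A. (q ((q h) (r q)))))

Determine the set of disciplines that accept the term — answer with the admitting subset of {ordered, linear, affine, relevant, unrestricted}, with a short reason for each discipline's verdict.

accepted by: relevant, unrestricted
usage: h: 1, q [bound]: 3, r [bound]: 1
use order (left to right): q, q, h, r, q
typing: the term checks, with type (C → A → C) → ((C → A → C) → A) → A → C
ordered: ✗ — q ×3 used more than once (contraction)
linear: ✗ — q ×3 used more than once (contraction)
affine: ✗ — q ×3 used more than once (contraction)
relevant: ✓ — h, q, r: all used, weakening unneeded
unrestricted: ✓ — type-checks ((C → A → C) → ((C → A → C) → A) → A → C) and nothing is barred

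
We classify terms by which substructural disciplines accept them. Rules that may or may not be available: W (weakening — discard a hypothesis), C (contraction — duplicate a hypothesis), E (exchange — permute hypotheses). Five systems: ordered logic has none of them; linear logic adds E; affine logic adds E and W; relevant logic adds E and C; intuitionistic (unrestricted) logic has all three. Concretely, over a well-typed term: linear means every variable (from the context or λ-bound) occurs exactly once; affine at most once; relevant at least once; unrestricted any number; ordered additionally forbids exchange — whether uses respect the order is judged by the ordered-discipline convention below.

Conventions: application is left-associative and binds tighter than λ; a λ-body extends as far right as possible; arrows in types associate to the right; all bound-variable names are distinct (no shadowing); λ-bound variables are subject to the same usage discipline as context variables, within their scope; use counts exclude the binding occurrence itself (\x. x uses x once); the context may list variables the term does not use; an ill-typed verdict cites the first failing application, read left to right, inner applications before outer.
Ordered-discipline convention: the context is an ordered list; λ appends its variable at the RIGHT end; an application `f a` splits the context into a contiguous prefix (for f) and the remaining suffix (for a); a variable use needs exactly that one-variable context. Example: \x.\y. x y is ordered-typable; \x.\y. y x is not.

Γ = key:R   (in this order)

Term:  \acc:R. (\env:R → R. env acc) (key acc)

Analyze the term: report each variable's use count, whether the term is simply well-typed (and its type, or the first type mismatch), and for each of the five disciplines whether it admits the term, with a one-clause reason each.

use counts: key: 1, acc (bound): 2, env (bound): 1
use order (left to right): env, acc, key, acc
typing: ill-typed: non-arrow in function slot: R
ordered ✗ (the type mismatch rejects it)
linear ✗ (not simply typable)
affine ✗ (fails simple typing)
relevant ✗ (a type mismatch blocks all five)
unrestricted ✗ (the type mismatch rejects it)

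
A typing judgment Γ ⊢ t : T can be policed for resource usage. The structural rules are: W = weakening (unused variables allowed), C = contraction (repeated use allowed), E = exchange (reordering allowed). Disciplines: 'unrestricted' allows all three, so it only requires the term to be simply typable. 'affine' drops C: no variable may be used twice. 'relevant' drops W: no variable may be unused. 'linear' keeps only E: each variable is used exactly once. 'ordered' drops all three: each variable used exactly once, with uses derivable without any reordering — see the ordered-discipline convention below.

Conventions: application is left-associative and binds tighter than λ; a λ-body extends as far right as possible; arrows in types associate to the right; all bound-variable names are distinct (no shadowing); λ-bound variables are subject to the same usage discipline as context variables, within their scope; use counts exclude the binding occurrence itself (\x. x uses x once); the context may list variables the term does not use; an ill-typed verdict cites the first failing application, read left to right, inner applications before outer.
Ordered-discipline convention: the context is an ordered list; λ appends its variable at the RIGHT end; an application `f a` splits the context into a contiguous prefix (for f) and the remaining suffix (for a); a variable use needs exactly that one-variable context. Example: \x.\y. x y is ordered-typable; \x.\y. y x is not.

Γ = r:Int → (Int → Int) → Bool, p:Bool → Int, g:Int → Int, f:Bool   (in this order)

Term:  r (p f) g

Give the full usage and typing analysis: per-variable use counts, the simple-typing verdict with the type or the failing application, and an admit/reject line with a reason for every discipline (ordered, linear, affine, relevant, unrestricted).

use counts: r: 1×, p: 1×, g: 1×, f: 1×
use order (left to right): r, p, f, g
typing: ✓ — Bool
ordered ✗ (needs exchange: uses follow r, p, f, g)
linear ✓ (exactly-once usage across r, p, g, f)
affine ✓ (at most one use each (r, p, g, f))
relevant ✓ (every one of r, p, g, f appears)
unrestricted ✓ (typability at Bool is all that's needed)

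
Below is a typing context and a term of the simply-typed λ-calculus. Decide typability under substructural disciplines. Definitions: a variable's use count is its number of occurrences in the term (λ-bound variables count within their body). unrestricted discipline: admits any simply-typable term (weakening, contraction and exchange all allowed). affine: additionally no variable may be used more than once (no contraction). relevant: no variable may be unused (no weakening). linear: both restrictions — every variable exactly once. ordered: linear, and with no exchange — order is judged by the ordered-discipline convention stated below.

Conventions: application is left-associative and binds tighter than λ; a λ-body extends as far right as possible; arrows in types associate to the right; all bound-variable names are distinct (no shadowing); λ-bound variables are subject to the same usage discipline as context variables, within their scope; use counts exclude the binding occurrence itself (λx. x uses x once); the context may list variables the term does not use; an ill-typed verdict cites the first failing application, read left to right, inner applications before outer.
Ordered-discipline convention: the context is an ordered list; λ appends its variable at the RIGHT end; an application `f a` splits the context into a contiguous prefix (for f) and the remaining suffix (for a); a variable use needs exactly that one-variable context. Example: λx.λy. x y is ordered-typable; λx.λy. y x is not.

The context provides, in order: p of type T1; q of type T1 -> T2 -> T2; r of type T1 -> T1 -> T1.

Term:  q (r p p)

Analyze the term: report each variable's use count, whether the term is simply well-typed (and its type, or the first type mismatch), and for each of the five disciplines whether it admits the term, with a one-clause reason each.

use counts: p ×2; q ×1; r ×1
uses in reading order: q, r, p, p
typing: ✓ — T2 -> T2
ordered: ✗, p ×2 used more than once (contraction)
linear: ✗, p ×2 used more than once (contraction)
affine: ✗, p ×2 used more than once (contraction)
relevant: ✓, none of p, q, r goes unused
unrestricted: ✓, typability at T2 -> T2 is all that's needed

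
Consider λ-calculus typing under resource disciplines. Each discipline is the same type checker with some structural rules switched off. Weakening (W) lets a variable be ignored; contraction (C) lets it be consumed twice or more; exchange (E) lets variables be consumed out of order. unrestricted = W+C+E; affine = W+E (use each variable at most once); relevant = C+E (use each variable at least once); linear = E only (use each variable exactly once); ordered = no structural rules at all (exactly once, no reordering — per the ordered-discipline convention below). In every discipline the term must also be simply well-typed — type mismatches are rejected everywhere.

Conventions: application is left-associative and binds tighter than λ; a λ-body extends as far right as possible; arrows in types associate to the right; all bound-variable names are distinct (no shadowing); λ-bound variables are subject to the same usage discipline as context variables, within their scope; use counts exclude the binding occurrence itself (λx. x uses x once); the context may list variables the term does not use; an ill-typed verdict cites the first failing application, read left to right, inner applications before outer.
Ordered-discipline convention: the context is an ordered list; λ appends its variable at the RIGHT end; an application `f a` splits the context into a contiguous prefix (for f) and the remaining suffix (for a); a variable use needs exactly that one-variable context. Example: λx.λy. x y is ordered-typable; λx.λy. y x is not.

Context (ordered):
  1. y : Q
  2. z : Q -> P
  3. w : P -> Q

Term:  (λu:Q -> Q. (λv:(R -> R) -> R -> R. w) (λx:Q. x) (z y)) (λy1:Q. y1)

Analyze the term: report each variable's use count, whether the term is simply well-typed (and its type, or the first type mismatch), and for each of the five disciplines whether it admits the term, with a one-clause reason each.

variable uses: y: 1×; z: 1×; w: 1×; u (bound): 0×; v (bound): 0×; x (bound): 1×; y1 (bound): 1×
left-to-right use order: w, x, z, y, y1
typing: ill-typed: an argument Q -> Q mismatches the expected (R -> R) -> R -> R
ordered: ✗ — fails simple typing
linear: ✗ — a type mismatch blocks all five
affine: ✗ — the type mismatch rejects it
relevant: ✗ — not simply typable
unrestricted: ✗ — fails simple typing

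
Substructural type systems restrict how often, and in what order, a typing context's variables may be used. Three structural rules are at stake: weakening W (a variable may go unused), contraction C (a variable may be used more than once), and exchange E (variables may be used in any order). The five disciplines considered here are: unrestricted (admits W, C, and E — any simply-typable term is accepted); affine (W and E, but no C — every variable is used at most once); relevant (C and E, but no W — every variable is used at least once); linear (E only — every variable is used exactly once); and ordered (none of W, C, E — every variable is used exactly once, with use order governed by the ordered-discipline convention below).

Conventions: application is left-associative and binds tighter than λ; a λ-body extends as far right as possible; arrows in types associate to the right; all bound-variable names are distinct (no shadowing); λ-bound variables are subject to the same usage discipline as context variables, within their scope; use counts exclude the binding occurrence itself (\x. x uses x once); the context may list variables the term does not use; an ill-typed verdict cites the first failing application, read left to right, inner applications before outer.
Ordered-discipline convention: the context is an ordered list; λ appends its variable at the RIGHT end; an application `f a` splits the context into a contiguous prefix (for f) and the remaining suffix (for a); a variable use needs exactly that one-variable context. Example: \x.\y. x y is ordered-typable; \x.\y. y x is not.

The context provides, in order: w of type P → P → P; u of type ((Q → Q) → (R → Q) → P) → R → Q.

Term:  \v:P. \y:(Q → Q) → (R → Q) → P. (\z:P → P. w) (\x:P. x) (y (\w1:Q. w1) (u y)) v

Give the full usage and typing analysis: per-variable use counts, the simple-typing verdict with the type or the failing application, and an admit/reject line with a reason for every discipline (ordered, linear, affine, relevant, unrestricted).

usage: w: 1×, u: 1×, v (bound): 1×, y (bound): 2×, z (bound): 0×, x (bound): 1×, w1 (bound): 1×
use order (left to right): w, x, y, w1, u, y, v
typing: well-typed at P → ((Q → Q) → (R → Q) → P) → P
ordered ✗ (uses contraction: y ×2; unused: z — weakening required)
linear ✗ (uses contraction: y ×2; unused: z — weakening required)
affine ✗ (uses contraction: y ×2)
relevant ✗ (unused: z — weakening required)
unrestricted ✓ (well-typed at P → ((Q → Q) → (R → Q) → P) → P; no restrictions here)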